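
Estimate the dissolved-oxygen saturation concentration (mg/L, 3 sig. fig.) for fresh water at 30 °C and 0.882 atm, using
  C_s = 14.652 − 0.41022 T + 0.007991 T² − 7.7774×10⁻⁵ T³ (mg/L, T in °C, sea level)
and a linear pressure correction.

At sea level: C_s = 14.652 − 0.41022×30 + 0.007991×30² − 7.7774×10⁻⁵×30³ = 7.437 mg/L.
Pressure correction: C_s' = 7.437 × 0.882 = 6.560 mg/L.

C_s ≈ 6.56 mg/L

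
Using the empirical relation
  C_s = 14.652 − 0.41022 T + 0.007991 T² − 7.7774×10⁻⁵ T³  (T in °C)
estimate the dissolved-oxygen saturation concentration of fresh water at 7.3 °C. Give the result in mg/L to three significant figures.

C_s = 14.652 − 0.41022×7.3 + 0.007991×7.3² − 7.7774×10⁻⁵×7.3³ = 12.05 mg/L.

C_s ≈ 12.1 mg/L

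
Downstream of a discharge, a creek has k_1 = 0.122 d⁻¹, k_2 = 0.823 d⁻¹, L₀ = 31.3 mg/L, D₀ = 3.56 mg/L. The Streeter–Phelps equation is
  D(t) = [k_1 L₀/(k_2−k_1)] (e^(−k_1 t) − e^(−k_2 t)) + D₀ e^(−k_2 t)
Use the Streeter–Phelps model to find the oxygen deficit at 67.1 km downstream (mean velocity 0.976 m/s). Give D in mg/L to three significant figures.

Travel time t = x/v = 67.1 km / (0.976 m/s) = 67100 m / 0.976 m/s = 68750 s = 0.7957 d.
k_1 L₀/(k_2−k_1) = 0.122×31.3/(0.823−0.122) = 3.819/0.7010 = 5.447 mg/L.
e^(−k_1 t) = e^(−0.122×0.7957) = 0.9075; e^(−k_2 t) = e^(−0.823×0.7957) = 0.5195.
D = 5.447 × (0.9075 − 0.5195) + 3.56 × 0.5195 = 2.113 + 1.849 = 3.963 mg/L.

D ≈ 3.96 mg/L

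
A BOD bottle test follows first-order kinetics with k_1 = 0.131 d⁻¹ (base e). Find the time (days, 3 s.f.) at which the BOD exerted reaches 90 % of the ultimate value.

y/L₀ = 1 − e^(−k_1 t) = 0.90 ⇒ e^(−k_1 t) = 0.100
t = −ln(0.100) / 0.131 = 2.303 / 0.131 = 17.58 d.

t ≈ 17.6 d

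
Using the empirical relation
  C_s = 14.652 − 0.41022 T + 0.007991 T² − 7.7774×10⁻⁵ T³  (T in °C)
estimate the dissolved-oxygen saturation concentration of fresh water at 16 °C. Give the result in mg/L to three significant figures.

C_s = 14.652 − 0.41022×16 + 0.007991×16² − 7.7774×10⁻⁵×16³ = 9.816 mg/L.

C_s ≈ 9.82 mg/L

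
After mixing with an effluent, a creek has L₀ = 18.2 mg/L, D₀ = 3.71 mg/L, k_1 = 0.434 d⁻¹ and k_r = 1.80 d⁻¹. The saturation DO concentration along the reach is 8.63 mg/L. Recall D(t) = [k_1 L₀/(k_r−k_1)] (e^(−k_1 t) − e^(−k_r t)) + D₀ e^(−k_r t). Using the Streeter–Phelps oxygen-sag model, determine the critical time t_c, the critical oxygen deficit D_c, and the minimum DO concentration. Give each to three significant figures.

t_c ≈ 0.290 d; D_c ≈ 3.87 mg/L; min DO ≈ 4.76 mg/L

With k_r/k_1 = 4.147 and 1 − D₀(k_r−k_1)/(k_1 L₀) = 0.3584,
t_c = ln(4.147 × 0.3584) / (1.80 − 0.434) = ln(1.486) / 1.366 = 0.3964/1.366 = 0.2902 d.
D_c = (k_1/k_r) L₀ e^(−k_1 t_c) = (0.434/1.80) × 18.2 × e^(−0.434×0.2902) = 0.2411 × 18.2 × 0.8817 = 3.869 mg/L.
Minimum DO = C_s − D_c = 8.63 − 3.869 = 4.761 mg/L.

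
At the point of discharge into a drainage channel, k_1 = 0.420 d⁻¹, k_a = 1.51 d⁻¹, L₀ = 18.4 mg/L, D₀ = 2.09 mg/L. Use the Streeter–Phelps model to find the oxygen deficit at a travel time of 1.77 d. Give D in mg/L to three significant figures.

D ≈ 3.03 mg/L

k_1 L₀/(k_a−k_1) = 0.420×18.4/(1.51−0.420) = 7.728/1.090 = 7.090 mg/L.
e^(−k_1 t) = e^(−0.420×1.770) = 0.4755; e^(−k_a t) = e^(−1.51×1.770) = 0.06907.
D = 7.090 × (0.4755 − 0.06907) + 2.09 × 0.06907 = 2.882 + 0.1443 = 3.026 mg/L.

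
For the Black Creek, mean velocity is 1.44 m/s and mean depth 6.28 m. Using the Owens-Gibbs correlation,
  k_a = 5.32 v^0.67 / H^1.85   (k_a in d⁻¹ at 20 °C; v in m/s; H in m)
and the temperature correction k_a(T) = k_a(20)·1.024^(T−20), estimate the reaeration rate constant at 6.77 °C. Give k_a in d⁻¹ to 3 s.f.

k_a(20) = 5.32 × 1.44^0.67 / 6.28^1.85 = 5.32 × 1.277 / 29.94 = 0.2269 d⁻¹.
k_a(6.77) = 0.2269 × 1.024^(6.77−20) = 0.2269 × 0.7307 = 0.1658 d⁻¹.

k_a ≈ 0.166 d⁻¹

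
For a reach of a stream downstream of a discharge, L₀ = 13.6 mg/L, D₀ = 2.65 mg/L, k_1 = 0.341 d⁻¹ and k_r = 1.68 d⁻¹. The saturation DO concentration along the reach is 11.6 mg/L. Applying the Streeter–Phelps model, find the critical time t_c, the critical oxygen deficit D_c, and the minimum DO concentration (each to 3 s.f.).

At the critical point dD/dt = 0, so k_1 L₀ e^(−k_1 t) = k_r D. Substituting D(t) from the Streeter–Phelps equation and solving for t gives
t_c = ln[(k_r/k_1)(1 − D₀(k_r−k_1)/(k_1 L₀))] / (k_r−k_1).
Here k_r−k_1 = 1.339 d⁻¹ and 1 − D₀(k_r−k_1)/(k_1 L₀) = 1 − 2.65×1.339/(0.341×13.6) = 0.2349, so
t_c = ln(4.927 × 0.2349) / 1.339 = 0.1460 / 1.339 = 0.1090 d.
L(t_c) = L₀ e^(−k_1 t_c) = 13.6 × 0.9635 = 13.10 mg/L, and at the critical point k_r D_c = k_1 L, so D_c = (0.341/1.68) × 13.10 = 2.660 mg/L.
Minimum DO = C_s − D_c = 11.6 − 2.660 = 8.940 mg/L.

t_c ≈ 0.109 d; D_c ≈ 2.66 mg/L; min DO ≈ 8.94 mg/L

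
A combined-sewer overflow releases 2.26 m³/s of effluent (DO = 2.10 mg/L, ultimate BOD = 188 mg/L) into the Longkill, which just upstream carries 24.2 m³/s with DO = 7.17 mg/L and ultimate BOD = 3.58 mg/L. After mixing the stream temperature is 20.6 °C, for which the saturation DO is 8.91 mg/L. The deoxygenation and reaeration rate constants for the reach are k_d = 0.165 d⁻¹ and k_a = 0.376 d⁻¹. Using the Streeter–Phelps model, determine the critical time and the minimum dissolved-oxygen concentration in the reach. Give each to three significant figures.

Mixed DO = (24.2×7.17 + 2.26×2.10)/(24.2+2.26) = 178.3/26.46 = 6.737 mg/L.
Mixed L₀ = (24.2×3.58 + 2.26×188)/(26.46) = 511.5/26.46 = 19.33 mg/L.
Initial deficit D₀ = C_s − DO₀ = 8.91 − 6.737 = 2.173 mg/L.
t_c = (1/0.2110) ln[(0.376/0.165)(1 − 2.173×0.2110/(0.165×19.33))] = 4.739 × ln(1.951) = 3.168 d.
D_c = (0.165/0.376) × 19.33 × e^(−0.165×3.168) = 0.4388 × 19.33 × 0.5929 = 5.030 mg/L.
Minimum DO = 8.91 − 5.030 = 3.880 mg/L.

t_c ≈ 3.17 d; minimum DO ≈ 3.88 mg/L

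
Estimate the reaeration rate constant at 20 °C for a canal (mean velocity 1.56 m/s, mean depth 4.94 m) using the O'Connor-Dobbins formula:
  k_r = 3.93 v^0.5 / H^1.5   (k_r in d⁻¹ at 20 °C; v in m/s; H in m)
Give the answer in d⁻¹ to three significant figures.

k_r ≈ 0.447 d⁻¹

k_r = 3.93 × 1.56^0.5 / 4.94^1.5 = 3.93 × 1.249 / 10.98 = 0.4471 d⁻¹.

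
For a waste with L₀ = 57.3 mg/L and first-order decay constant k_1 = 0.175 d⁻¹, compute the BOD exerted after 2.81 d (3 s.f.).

y ≈ 22.3 mg/L

y_t = L₀(1 − e^(−k_1 t)) = 57.3 × (1 − e^(−0.175×2.81))
= 57.3 × (1 − 0.6116) = 57.3 × 0.3884 = 22.26 mg/L.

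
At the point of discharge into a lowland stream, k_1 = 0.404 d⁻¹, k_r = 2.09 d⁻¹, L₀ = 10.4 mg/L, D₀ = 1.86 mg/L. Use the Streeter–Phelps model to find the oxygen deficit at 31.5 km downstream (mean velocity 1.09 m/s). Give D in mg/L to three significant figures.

Travel time t = x/v = 31.5 km / (1.09 m/s) = 31500 m / 1.09 m/s = 28900 s = 0.3345 d.
k_1 L₀/(k_r−k_1) = 0.404×10.4/(2.09−0.404) = 4.202/1.686 = 2.492 mg/L.
e^(−k_1 t) = e^(−0.404×0.3345) = 0.8736; e^(−k_r t) = e^(−2.09×0.3345) = 0.4971.
D = 2.492 × (0.8736 − 0.4971) + 1.86 × 0.4971 = 0.9384 + 0.9245 = 1.863 mg/L.

D ≈ 1.86 mg/L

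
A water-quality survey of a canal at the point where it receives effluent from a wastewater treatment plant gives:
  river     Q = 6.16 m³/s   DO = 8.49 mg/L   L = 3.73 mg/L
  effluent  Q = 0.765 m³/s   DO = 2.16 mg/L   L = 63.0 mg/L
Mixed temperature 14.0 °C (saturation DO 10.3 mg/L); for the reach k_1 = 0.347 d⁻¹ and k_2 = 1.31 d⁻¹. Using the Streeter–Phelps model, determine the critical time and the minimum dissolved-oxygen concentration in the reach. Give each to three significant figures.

Mixed DO = (6.16×8.49 + 0.765×2.16)/(6.16+0.765) = 53.95/6.925 = 7.791 mg/L.
Mixed L₀ = (6.16×3.73 + 0.765×63.0)/(6.925) = 71.17/6.925 = 10.28 mg/L.
Initial deficit D₀ = C_s − DO₀ = 10.3 − 7.791 = 2.509 mg/L.
t_c = (1/0.9630) ln[(1.31/0.347)(1 − 2.509×0.9630/(0.347×10.28))] = 1.038 × ln(1.217) = 0.2041 d.
D_c = (0.347/1.31) × 10.28 × e^(−0.347×0.2041) = 0.2649 × 10.28 × 0.9316 = 2.536 mg/L.
Minimum DO = 10.3 − 2.536 = 7.764 mg/L.

t_c ≈ 0.204 d; minimum DO ≈ 7.76 mg/L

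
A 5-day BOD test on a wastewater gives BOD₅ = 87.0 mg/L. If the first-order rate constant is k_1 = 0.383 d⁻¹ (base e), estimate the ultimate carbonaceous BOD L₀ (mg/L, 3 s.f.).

L₀ ≈ 102 mg/L

BOD₅ = L₀(1 − e^(−5k_1)) ⇒ L₀ = BOD₅ / (1 − e^(−5×0.383))
= 87.0 / (1 − 0.1473) = 87.0 / 0.8527 = 102.0 mg/L.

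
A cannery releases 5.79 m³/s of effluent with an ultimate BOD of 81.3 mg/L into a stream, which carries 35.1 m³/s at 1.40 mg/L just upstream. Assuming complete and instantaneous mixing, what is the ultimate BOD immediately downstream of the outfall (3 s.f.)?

Flow-weighted mixing: C = (Q_r C_r + Q_w C_w)/(Q_r + Q_w)
= (35.1×1.40 + 5.79×81.3)/(35.1 + 5.79) = 519.9/40.89 = 12.71 mg/L.

12.7 mg/L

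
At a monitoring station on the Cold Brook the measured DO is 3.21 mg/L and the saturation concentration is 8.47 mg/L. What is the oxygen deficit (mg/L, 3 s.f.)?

D ≈ 5.26 mg/L

D = C_s − C = 8.47 − 3.21 = 5.26 mg/L.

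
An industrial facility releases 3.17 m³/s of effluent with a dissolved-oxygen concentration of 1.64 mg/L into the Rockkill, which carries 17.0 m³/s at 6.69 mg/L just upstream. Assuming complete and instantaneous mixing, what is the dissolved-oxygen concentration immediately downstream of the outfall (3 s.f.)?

Flow-weighted mixing: C = (Q_r C_r + Q_w C_w)/(Q_r + Q_w)
= (17.0×6.69 + 3.17×1.64)/(17.0 + 3.17) = 118.9/20.17 = 5.896 mg/L.

5.90 mg/L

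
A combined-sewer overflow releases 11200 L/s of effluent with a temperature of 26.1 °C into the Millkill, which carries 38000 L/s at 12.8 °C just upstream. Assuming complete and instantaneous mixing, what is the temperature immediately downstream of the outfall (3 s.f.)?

15.8 °C

Flow-weighted mixing: C = (Q_r C_r + Q_w C_w)/(Q_r + Q_w)
= (38000×12.8 + 11200×26.1)/(38000 + 11200) = 778700/49200 = 15.83 °C.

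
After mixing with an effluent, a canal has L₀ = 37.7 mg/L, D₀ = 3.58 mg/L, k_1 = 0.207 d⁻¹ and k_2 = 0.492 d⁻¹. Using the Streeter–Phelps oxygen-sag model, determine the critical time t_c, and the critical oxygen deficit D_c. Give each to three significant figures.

t_c ≈ 2.55 d; D_c ≈ 9.36 mg/L

With k_2/k_1 = 2.377 and 1 − D₀(k_2−k_1)/(k_1 L₀) = 0.8693,
t_c = ln(2.377 × 0.8693) / (0.492 − 0.207) = ln(2.066) / 0.2850 = 0.7256/0.2850 = 2.546 d.
L(t_c) = L₀ e^(−k_1 t_c) = 37.7 × 0.5903 = 22.26 mg/L, and at the critical point k_2 D_c = k_1 L, so D_c = (0.207/0.492) × 22.26 = 9.364 mg/L.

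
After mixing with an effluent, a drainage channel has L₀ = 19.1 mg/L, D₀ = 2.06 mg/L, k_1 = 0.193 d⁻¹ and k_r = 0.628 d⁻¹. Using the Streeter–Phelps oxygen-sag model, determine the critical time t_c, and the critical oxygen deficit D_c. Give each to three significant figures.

t_c ≈ 2.07 d; D_c ≈ 3.94 mg/L

At the critical point dD/dt = 0, so k_1 L₀ e^(−k_1 t) = k_r D. Substituting D(t) from the Streeter–Phelps equation and solving for t gives
t_c = ln[(k_r/k_1)(1 − D₀(k_r−k_1)/(k_1 L₀))] / (k_r−k_1).
Here k_r−k_1 = 0.4350 d⁻¹ and 1 − D₀(k_r−k_1)/(k_1 L₀) = 1 − 2.06×0.4350/(0.193×19.1) = 0.7569, so
t_c = ln(3.254 × 0.7569) / 0.4350 = 0.9013 / 0.4350 = 2.072 d.
D_c = (k_1/k_r) L₀ e^(−k_1 t_c) = (0.193/0.628) × 19.1 × e^(−0.193×2.072) = 0.3073 × 19.1 × 0.6704 = 3.935 mg/L.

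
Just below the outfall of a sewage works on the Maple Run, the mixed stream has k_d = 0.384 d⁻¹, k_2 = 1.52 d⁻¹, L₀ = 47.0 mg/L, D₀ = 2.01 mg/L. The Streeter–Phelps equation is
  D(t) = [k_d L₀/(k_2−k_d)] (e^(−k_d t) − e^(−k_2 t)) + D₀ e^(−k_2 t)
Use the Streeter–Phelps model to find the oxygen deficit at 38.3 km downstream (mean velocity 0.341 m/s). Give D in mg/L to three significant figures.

Travel time t = x/v = 38.3 km / (0.341 m/s) = 38300 m / 0.341 m/s = 112300 s = 1.300 d.
k_d L₀/(k_2−k_d) = 0.384×47.0/(1.52−0.384) = 18.05/1.136 = 15.89 mg/L.
e^(−k_d t) = e^(−0.384×1.300) = 0.6070; e^(−k_2 t) = e^(−1.52×1.300) = 0.1386.
D = 15.89 × (0.6070 − 0.1386) + 2.01 × 0.1386 = 7.442 + 0.2786 = 7.720 mg/L.

D ≈ 7.72 mg/L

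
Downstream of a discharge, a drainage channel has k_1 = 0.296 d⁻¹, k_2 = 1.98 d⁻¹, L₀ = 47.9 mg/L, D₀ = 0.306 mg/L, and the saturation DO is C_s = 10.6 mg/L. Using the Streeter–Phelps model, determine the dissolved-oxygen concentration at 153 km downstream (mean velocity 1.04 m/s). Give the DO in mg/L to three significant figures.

Travel time t = x/v = 153 km / (1.04 m/s) = 153000 m / 1.04 m/s = 147100 s = 1.703 d.
k_1 L₀/(k_2−k_1) = 0.296×47.9/(1.98−0.296) = 14.18/1.684 = 8.419 mg/L.
e^(−k_1 t) = e^(−0.296×1.703) = 0.6041; e^(−k_2 t) = e^(−1.98×1.703) = 0.03434.
D = 8.419 × (0.6041 − 0.03434) + 0.306 × 0.03434 = 4.797 + 0.01051 = 4.808 mg/L.
DO = C_s − D = 10.6 − 4.808 = 5.792 mg/L.

DO ≈ 5.79 mg/L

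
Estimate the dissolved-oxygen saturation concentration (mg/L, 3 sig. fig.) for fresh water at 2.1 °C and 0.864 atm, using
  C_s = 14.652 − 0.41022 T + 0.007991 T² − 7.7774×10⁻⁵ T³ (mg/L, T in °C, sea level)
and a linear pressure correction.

At sea level: C_s = 14.652 − 0.41022×2.1 + 0.007991×2.1² − 7.7774×10⁻⁵×2.1³ = 13.83 mg/L.
Pressure correction: C_s' = 13.83 × 0.864 = 11.94 mg/L.

C_s ≈ 11.9 mg/L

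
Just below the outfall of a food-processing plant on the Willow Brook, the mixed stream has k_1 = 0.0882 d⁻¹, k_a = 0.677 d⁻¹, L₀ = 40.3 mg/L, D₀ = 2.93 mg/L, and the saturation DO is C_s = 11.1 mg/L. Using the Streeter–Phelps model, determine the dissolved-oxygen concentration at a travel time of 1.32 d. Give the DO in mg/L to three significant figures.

DO ≈ 7.00 mg/L

k_1 L₀/(k_a−k_1) = 0.0882×40.3/(0.677−0.0882) = 3.554/0.5888 = 6.037 mg/L.
e^(−k_1 t) = e^(−0.0882×1.320) = 0.8901; e^(−k_a t) = e^(−0.677×1.320) = 0.4092.
D = 6.037 × (0.8901 − 0.4092) + 2.93 × 0.4092 = 2.903 + 1.199 = 4.102 mg/L.
DO = C_s − D = 11.1 − 4.102 = 6.998 mg/L.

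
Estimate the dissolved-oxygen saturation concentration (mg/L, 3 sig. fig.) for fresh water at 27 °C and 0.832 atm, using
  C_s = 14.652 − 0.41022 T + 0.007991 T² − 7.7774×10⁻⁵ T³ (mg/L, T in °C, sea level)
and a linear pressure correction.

At sea level: C_s = 14.652 − 0.41022×27 + 0.007991×27² − 7.7774×10⁻⁵×27³ = 7.871 mg/L.
Pressure correction: C_s' = 7.871 × 0.832 = 6.548 mg/L.

C_s ≈ 6.55 mg/L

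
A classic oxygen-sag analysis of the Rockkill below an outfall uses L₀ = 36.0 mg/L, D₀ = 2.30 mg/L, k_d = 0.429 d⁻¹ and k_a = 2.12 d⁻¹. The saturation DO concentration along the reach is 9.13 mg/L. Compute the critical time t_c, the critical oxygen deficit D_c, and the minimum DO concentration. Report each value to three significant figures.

t_c ≈ 0.773 d; D_c ≈ 5.23 mg/L; min DO ≈ 3.90 mg/L

With k_a/k_d = 4.942 and 1 − D₀(k_a−k_d)/(k_d L₀) = 0.7482,
t_c = ln(4.942 × 0.7482) / (2.12 − 0.429) = ln(3.697) / 1.691 = 1.308/1.691 = 0.7733 d.
D_c = (k_d/k_a) L₀ e^(−k_d t_c) = (0.429/2.12) × 36.0 × e^(−0.429×0.7733) = 0.2024 × 36.0 × 0.7177 = 5.228 mg/L.
Minimum DO = C_s − D_c = 9.13 − 5.228 = 3.902 mg/L.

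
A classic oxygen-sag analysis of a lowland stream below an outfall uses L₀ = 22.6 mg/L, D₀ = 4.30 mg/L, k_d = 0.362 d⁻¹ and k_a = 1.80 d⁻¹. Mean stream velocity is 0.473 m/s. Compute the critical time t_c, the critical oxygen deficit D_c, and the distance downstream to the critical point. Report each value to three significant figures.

With k_a/k_d = 4.972 and 1 − D₀(k_a−k_d)/(k_d L₀) = 0.2442,
t_c = ln(4.972 × 0.2442) / (1.80 − 0.362) = ln(1.214) / 1.438 = 0.1941/1.438 = 0.1350 d.
L(t_c) = L₀ e^(−k_d t_c) = 22.6 × 0.9523 = 21.52 mg/L, and at the critical point k_a D_c = k_d L, so D_c = (0.362/1.80) × 21.52 = 4.328 mg/L.
x_c = v t_c = 0.473 m/s × 0.1350 d × 86400 s/d = 5516 m ≈ 5.52 km.

t_c ≈ 0.135 d; D_c ≈ 4.33 mg/L; x_c ≈ 5.52 km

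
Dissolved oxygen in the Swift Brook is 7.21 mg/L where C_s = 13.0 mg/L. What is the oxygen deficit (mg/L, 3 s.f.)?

D ≈ 5.79 mg/L

D = C_s − C = 13.0 − 7.21 = 5.79 mg/L.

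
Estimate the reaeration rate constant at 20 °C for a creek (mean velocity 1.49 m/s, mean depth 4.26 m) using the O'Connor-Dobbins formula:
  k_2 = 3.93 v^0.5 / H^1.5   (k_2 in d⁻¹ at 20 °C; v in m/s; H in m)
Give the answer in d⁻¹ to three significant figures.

k_2 ≈ 0.546 d⁻¹

k_2 = 3.93 × 1.49^0.5 / 4.26^1.5 = 3.93 × 1.221 / 8.793 = 0.5456 d⁻¹.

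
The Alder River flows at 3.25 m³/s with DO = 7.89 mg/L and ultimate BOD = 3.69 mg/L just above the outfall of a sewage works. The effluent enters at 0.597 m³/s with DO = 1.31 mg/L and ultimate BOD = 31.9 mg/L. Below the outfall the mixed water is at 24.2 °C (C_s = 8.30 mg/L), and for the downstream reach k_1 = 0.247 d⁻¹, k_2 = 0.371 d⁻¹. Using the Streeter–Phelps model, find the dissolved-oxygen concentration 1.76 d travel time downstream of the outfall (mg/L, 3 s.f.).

Mixed DO = (3.25×7.89 + 0.597×1.31)/(3.25+0.597) = 26.42/3.847 = 6.869 mg/L.
Mixed L₀ = (3.25×3.69 + 0.597×31.9)/(3.847) = 31.04/3.847 = 8.068 mg/L.
Initial deficit D₀ = C_s − DO₀ = 8.30 − 6.869 = 1.431 mg/L.
D(1.76) = [0.247×8.068/(0.371−0.247)](e^(−0.247×1.76) − e^(−0.371×1.76)) + 1.431 e^(−0.371×1.76)
= 16.07 × (0.6474 − 0.5205) + 1.431 × 0.5205 = 2.785 mg/L.
DO = 8.30 − 2.785 = 5.515 mg/L.

DO ≈ 5.52 mg/L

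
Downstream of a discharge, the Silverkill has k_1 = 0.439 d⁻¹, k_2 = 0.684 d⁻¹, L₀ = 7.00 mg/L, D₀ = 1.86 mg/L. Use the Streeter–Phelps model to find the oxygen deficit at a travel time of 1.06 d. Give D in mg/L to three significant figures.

D ≈ 2.70 mg/L

k_1 L₀/(k_2−k_1) = 0.439×7.00/(0.684−0.439) = 3.073/0.2450 = 12.54 mg/L.
e^(−k_1 t) = e^(−0.439×1.060) = 0.6279; e^(−k_2 t) = e^(−0.684×1.060) = 0.4843.
D = 12.54 × (0.6279 − 0.4843) + 1.86 × 0.4843 = 1.801 + 0.9008 = 2.702 mg/L.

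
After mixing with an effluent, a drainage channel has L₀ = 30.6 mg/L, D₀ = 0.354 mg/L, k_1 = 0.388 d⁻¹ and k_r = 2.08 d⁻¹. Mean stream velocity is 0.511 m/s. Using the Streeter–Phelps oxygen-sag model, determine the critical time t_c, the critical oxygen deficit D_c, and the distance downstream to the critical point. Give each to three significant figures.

t_c ≈ 0.962 d; D_c ≈ 3.93 mg/L; x_c ≈ 42.5 km

t_c = [1/(k_r−k_1)] ln[(k_r/k_1)(1 − D₀(k_r−k_1)/(k_1 L₀))]
= [1/(2.08−0.388)] ln[(2.08/0.388)(1 − 0.354×1.692/(0.388×30.6))]
= (1/1.692) ln[5.361 × 0.9496] = 0.5910 × ln(5.090) = 0.5910 × 1.627 = 0.9618 d.
L(t_c) = L₀ e^(−k_1 t_c) = 30.6 × 0.6885 = 21.07 mg/L, and at the critical point k_r D_c = k_1 L, so D_c = (0.388/2.08) × 21.07 = 3.930 mg/L.
x_c = v t_c = 0.511 m/s × 0.9618 d × 86400 s/d = 42460 m ≈ 42.5 km.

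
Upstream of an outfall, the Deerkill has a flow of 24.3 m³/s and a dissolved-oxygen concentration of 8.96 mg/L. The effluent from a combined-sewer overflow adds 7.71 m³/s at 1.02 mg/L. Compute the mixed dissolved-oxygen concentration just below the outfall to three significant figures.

7.05 mg/L

Flow-weighted mixing: C = (Q_r C_r + Q_w C_w)/(Q_r + Q_w)
= (24.3×8.96 + 7.71×1.02)/(24.3 + 7.71) = 225.6/32.01 = 7.048 mg/L.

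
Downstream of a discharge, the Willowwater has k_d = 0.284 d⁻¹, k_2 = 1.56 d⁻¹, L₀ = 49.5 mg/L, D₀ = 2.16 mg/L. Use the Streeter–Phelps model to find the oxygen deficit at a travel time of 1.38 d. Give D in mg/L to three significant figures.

D ≈ 6.42 mg/L

k_d L₀/(k_2−k_d) = 0.284×49.5/(1.56−0.284) = 14.06/1.276 = 11.02 mg/L.
e^(−k_d t) = e^(−0.284×1.380) = 0.6758; e^(−k_2 t) = e^(−1.56×1.380) = 0.1162.
D = 11.02 × (0.6758 − 0.1162) + 2.16 × 0.1162 = 6.165 + 0.2509 = 6.416 mg/L.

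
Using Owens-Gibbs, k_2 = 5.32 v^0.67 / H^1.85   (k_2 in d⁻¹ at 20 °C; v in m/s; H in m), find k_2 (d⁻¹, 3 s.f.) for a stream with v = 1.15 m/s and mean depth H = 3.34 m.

k_2 = 5.32 × 1.15^0.67 / 3.34^1.85 = 5.32 × 1.098 / 9.310 = 0.6275 d⁻¹.

k_2 ≈ 0.628 d⁻¹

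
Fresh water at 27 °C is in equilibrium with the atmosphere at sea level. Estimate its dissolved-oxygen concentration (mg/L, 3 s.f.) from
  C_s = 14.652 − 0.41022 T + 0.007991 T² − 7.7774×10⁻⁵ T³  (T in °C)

C_s ≈ 7.87 mg/L

C_s = 14.652 − 0.41022×27 + 0.007991×27² − 7.7774×10⁻⁵×27³ = 7.871 mg/L.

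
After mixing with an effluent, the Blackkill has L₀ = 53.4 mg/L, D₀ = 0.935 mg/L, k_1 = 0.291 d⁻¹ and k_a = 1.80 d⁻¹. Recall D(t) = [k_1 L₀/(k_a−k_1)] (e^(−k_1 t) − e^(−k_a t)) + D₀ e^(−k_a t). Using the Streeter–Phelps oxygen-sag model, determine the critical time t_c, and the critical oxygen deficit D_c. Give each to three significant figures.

At the critical point dD/dt = 0, so k_1 L₀ e^(−k_1 t) = k_a D. Substituting D(t) from the Streeter–Phelps equation and solving for t gives
t_c = ln[(k_a/k_1)(1 − D₀(k_a−k_1)/(k_1 L₀))] / (k_a−k_1).
Here k_a−k_1 = 1.509 d⁻¹ and 1 − D₀(k_a−k_1)/(k_1 L₀) = 1 − 0.935×1.509/(0.291×53.4) = 0.9092, so
t_c = ln(6.186 × 0.9092) / 1.509 = 1.727 / 1.509 = 1.144 d.
D_c = (k_1/k_a) L₀ e^(−k_1 t_c) = (0.291/1.80) × 53.4 × e^(−0.291×1.144) = 0.1617 × 53.4 × 0.7167 = 6.188 mg/L.

t_c ≈ 1.14 d; D_c ≈ 6.19 mg/L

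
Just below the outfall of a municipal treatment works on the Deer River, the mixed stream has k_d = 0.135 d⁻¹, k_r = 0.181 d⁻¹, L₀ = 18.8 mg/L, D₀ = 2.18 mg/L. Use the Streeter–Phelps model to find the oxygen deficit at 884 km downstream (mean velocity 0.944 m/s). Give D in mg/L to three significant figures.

Travel time t = x/v = 884 km / (0.944 m/s) = 884000 m / 0.944 m/s = 936400 s = 10.84 d.
k_d L₀/(k_r−k_d) = 0.135×18.8/(0.181−0.135) = 2.538/0.04600 = 55.17 mg/L.
e^(−k_d t) = e^(−0.135×10.84) = 0.2315; e^(−k_r t) = e^(−0.181×10.84) = 0.1406.
D = 55.17 × (0.2315 − 0.1406) + 2.18 × 0.1406 = 5.015 + 0.3065 = 5.321 mg/L.

D ≈ 5.32 mg/L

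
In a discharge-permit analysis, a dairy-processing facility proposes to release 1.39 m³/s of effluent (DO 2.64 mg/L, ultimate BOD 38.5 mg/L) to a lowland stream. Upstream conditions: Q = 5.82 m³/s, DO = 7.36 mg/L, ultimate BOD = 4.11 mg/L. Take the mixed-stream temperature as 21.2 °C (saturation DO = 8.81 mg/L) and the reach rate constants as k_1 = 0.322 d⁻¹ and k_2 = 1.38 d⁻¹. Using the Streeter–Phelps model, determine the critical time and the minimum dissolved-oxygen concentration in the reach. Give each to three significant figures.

t_c ≈ 0.166 d; minimum DO ≈ 6.43 mg/L

Mixed DO = (5.82×7.36 + 1.39×2.64)/(5.82+1.39) = 46.50/7.210 = 6.450 mg/L.
Mixed L₀ = (5.82×4.11 + 1.39×38.5)/(7.210) = 77.44/7.210 = 10.74 mg/L.
Initial deficit D₀ = C_s − DO₀ = 8.81 − 6.450 = 2.360 mg/L.
t_c = (1/1.058) ln[(1.38/0.322)(1 − 2.360×1.058/(0.322×10.74))] = 0.9452 × ln(1.191) = 0.1656 d.
D_c = (0.322/1.38) × 10.74 × e^(−0.322×0.1656) = 0.2333 × 10.74 × 0.9481 = 2.376 mg/L.
Minimum DO = 8.81 − 2.376 = 6.434 mg/L.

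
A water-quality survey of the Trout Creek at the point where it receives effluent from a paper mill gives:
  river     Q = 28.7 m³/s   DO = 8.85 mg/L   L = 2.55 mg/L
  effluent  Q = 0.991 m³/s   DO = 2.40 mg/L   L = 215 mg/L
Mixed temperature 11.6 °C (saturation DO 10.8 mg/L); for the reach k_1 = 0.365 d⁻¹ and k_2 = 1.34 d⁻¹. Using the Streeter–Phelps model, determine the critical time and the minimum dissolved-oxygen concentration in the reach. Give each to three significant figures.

Mixed DO = (28.7×8.85 + 0.991×2.40)/(28.7+0.991) = 256.4/29.69 = 8.635 mg/L.
Mixed L₀ = (28.7×2.55 + 0.991×215)/(29.69) = 286.2/29.69 = 9.641 mg/L.
Initial deficit D₀ = C_s − DO₀ = 10.8 − 8.635 = 2.165 mg/L.
t_c = (1/0.9750) ln[(1.34/0.365)(1 − 2.165×0.9750/(0.365×9.641))] = 1.026 × ln(1.469) = 0.3943 d.
D_c = (0.365/1.34) × 9.641 × e^(−0.365×0.3943) = 0.2724 × 9.641 × 0.8660 = 2.274 mg/L.
Minimum DO = 10.8 − 2.274 = 8.526 mg/L.

t_c ≈ 0.394 d; minimum DO ≈ 8.53 mg/L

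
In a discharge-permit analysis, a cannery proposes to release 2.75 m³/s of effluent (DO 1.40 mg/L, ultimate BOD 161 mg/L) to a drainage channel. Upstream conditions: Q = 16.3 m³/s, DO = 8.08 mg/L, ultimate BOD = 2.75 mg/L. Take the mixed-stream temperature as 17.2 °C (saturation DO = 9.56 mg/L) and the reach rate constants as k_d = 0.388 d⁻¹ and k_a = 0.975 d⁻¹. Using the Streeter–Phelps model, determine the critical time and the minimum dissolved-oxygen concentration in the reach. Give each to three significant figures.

Mixed DO = (16.3×8.08 + 2.75×1.40)/(16.3+2.75) = 135.6/19.05 = 7.116 mg/L.
Mixed L₀ = (16.3×2.75 + 2.75×161)/(19.05) = 487.6/19.05 = 25.59 mg/L.
Initial deficit D₀ = C_s − DO₀ = 9.56 − 7.116 = 2.444 mg/L.
t_c = (1/0.5870) ln[(0.975/0.388)(1 − 2.444×0.5870/(0.388×25.59))] = 1.704 × ln(2.150) = 1.304 d.
D_c = (0.388/0.975) × 25.59 × e^(−0.388×1.304) = 0.3979 × 25.59 × 0.6030 = 6.141 mg/L.
Minimum DO = 9.56 − 6.141 = 3.419 mg/L.

t_c ≈ 1.30 d; minimum DO ≈ 3.42 mg/L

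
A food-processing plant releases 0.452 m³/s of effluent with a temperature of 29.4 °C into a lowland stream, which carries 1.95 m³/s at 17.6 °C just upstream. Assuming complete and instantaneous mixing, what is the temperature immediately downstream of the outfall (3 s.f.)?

Flow-weighted mixing: C = (Q_r C_r + Q_w C_w)/(Q_r + Q_w)
= (1.95×17.6 + 0.452×29.4)/(1.95 + 0.452) = 47.61/2.402 = 19.82 °C.

19.8 °C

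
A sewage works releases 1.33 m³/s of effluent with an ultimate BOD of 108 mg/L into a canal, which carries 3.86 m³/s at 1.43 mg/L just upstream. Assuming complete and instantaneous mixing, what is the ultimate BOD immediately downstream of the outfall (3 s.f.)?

28.7 mg/L

Flow-weighted mixing: C = (Q_r C_r + Q_w C_w)/(Q_r + Q_w)
= (3.86×1.43 + 1.33×108)/(3.86 + 1.33) = 149.2/5.190 = 28.74 mg/L.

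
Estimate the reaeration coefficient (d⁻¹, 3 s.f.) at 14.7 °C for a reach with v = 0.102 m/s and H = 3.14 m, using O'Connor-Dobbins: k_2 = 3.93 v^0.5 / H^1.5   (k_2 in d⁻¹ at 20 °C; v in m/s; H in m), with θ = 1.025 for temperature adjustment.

k_2 ≈ 0.198 d⁻¹

k_2(20) = 3.93 × 0.102^0.5 / 3.14^1.5 = 3.93 × 0.3194 / 5.564 = 0.2256 d⁻¹.
k_2(14.7) = 0.2256 × 1.025^(14.7−20) = 0.2256 × 0.8773 = 0.1979 d⁻¹.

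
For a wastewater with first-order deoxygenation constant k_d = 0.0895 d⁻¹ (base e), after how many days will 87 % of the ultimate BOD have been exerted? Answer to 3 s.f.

t ≈ 22.8 d

y/L₀ = 1 − e^(−k_d t) = 0.87 ⇒ e^(−k_d t) = 0.130
t = −ln(0.130) / 0.0895 = 2.040 / 0.0895 = 22.80 d.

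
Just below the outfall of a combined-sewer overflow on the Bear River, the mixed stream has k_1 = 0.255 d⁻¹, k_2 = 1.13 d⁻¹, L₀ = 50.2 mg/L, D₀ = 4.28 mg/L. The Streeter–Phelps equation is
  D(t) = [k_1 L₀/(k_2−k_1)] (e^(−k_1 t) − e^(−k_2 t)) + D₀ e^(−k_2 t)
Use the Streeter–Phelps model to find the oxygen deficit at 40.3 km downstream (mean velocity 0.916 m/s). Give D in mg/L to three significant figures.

D ≈ 7.03 mg/L

Travel time t = x/v = 40.3 km / (0.916 m/s) = 40300 m / 0.916 m/s = 44000 s = 0.5092 d.
k_1 L₀/(k_2−k_1) = 0.255×50.2/(1.13−0.255) = 12.80/0.8750 = 14.63 mg/L.
e^(−k_1 t) = e^(−0.255×0.5092) = 0.8782; e^(−k_2 t) = e^(−1.13×0.5092) = 0.5625.
D = 14.63 × (0.8782 − 0.5625) + 4.28 × 0.5625 = 4.619 + 2.407 = 7.027 mg/L.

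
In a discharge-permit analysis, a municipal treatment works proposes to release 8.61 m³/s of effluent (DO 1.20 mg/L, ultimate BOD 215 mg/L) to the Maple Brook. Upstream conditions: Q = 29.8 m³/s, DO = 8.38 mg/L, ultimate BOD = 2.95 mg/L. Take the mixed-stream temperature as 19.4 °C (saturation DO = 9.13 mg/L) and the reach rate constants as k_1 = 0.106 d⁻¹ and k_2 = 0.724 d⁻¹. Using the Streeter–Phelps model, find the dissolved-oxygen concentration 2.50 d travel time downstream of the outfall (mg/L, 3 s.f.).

Mixed DO = (29.8×8.38 + 8.61×1.20)/(29.8+8.61) = 260.1/38.41 = 6.771 mg/L.
Mixed L₀ = (29.8×2.95 + 8.61×215)/(38.41) = 1939/38.41 = 50.48 mg/L.
Initial deficit D₀ = C_s − DO₀ = 9.13 − 6.771 = 2.359 mg/L.
D(2.50) = [0.106×50.48/(0.724−0.106)](e^(−0.106×2.50) − e^(−0.724×2.50)) + 2.359 e^(−0.724×2.50)
= 8.659 × (0.7672 − 0.1637) + 2.359 × 0.1637 = 5.612 mg/L.
DO = 9.13 − 5.612 = 3.518 mg/L.

DO ≈ 3.52 mg/L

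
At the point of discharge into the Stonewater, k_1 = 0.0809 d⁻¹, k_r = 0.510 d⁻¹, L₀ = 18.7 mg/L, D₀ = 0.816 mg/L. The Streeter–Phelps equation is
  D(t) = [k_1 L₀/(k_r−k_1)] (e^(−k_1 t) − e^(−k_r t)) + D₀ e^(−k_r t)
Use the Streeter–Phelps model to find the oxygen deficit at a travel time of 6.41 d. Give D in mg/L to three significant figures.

D ≈ 2.00 mg/L

k_1 L₀/(k_r−k_1) = 0.0809×18.7/(0.510−0.0809) = 1.513/0.4291 = 3.526 mg/L.
e^(−k_1 t) = e^(−0.0809×6.410) = 0.5954; e^(−k_r t) = e^(−0.510×6.410) = 0.03804.
D = 3.526 × (0.5954 − 0.03804) + 0.816 × 0.03804 = 1.965 + 0.03104 = 1.996 mg/L.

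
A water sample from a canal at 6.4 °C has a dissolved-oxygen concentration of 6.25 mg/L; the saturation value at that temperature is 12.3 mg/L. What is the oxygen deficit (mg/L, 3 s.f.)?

D = C_s − C = 12.3 − 6.25 = 6.05 mg/L.

D ≈ 6.05 mg/L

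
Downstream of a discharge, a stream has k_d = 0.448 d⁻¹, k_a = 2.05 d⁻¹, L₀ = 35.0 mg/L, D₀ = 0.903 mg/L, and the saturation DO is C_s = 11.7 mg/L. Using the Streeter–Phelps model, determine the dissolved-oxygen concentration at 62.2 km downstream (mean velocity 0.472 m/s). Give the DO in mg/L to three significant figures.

Travel time t = x/v = 62.2 km / (0.472 m/s) = 62200 m / 0.472 m/s = 131800 s = 1.525 d.
k_d L₀/(k_a−k_d) = 0.448×35.0/(2.05−0.448) = 15.68/1.602 = 9.788 mg/L.
e^(−k_d t) = e^(−0.448×1.525) = 0.5049; e^(−k_a t) = e^(−2.05×1.525) = 0.04386.
D = 9.788 × (0.5049 − 0.04386) + 0.903 × 0.04386 = 4.513 + 0.03961 = 4.553 mg/L.
DO = C_s − D = 11.7 − 4.553 = 7.147 mg/L.

DO ≈ 7.15 mg/L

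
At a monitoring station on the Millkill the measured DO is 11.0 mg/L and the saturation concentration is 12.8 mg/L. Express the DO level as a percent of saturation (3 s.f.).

85.9 % saturation

% saturation = C/C_s × 100 = 11.0/12.8 × 100 = 85.9 %.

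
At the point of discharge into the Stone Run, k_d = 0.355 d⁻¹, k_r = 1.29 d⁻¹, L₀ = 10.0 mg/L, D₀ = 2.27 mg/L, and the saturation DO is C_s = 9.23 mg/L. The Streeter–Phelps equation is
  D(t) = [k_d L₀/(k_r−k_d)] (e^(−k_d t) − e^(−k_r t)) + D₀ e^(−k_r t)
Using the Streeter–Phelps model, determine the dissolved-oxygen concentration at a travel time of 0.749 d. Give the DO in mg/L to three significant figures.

DO ≈ 6.90 mg/L

k_d L₀/(k_r−k_d) = 0.355×10.0/(1.29−0.355) = 3.550/0.9350 = 3.797 mg/L.
e^(−k_d t) = e^(−0.355×0.7490) = 0.7665; e^(−k_r t) = e^(−1.29×0.7490) = 0.3805.
D = 3.797 × (0.7665 − 0.3805) + 2.27 × 0.3805 = 1.466 + 0.8638 = 2.329 mg/L.
DO = C_s − D = 9.23 − 2.329 = 6.901 mg/L.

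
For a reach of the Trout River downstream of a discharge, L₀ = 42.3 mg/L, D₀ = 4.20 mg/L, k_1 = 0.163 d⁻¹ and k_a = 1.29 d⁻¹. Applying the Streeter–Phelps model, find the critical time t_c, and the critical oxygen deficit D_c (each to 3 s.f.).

At the critical point dD/dt = 0, so k_1 L₀ e^(−k_1 t) = k_a D. Substituting D(t) from the Streeter–Phelps equation and solving for t gives
t_c = ln[(k_a/k_1)(1 − D₀(k_a−k_1)/(k_1 L₀))] / (k_a−k_1).
Here k_a−k_1 = 1.127 d⁻¹ and 1 − D₀(k_a−k_1)/(k_1 L₀) = 1 − 4.20×1.127/(0.163×42.3) = 0.3135, so
t_c = ln(7.914 × 0.3135) / 1.127 = 0.9087 / 1.127 = 0.8063 d.
D_c = (k_1/k_a) L₀ e^(−k_1 t_c) = (0.163/1.29) × 42.3 × e^(−0.163×0.8063) = 0.1264 × 42.3 × 0.8768 = 4.687 mg/L.

t_c ≈ 0.806 d; D_c ≈ 4.69 mg/L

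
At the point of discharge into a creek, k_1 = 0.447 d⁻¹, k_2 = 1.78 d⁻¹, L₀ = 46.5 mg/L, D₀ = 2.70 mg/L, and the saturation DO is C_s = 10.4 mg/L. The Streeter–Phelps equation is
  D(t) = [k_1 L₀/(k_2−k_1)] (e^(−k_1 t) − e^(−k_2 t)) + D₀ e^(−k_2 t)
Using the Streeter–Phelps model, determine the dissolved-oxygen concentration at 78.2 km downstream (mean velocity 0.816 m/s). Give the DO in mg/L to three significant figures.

Travel time t = x/v = 78.2 km / (0.816 m/s) = 78200 m / 0.816 m/s = 95830 s = 1.109 d.
k_1 L₀/(k_2−k_1) = 0.447×46.5/(1.78−0.447) = 20.79/1.333 = 15.59 mg/L.
e^(−k_1 t) = e^(−0.447×1.109) = 0.6091; e^(−k_2 t) = e^(−1.78×1.109) = 0.1389.
D = 15.59 × (0.6091 − 0.1389) + 2.70 × 0.1389 = 7.332 + 0.3749 = 7.707 mg/L.
DO = C_s − D = 10.4 − 7.707 = 2.693 mg/L.

DO ≈ 2.69 mg/L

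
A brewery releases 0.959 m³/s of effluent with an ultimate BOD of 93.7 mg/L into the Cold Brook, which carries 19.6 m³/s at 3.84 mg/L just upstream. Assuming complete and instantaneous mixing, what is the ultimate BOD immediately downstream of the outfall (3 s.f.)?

Flow-weighted mixing: C = (Q_r C_r + Q_w C_w)/(Q_r + Q_w)
= (19.6×3.84 + 0.959×93.7)/(19.6 + 0.959) = 165.1/20.56 = 8.032 mg/L.

8.03 mg/L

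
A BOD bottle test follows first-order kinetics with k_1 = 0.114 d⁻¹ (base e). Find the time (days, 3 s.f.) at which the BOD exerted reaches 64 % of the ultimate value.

t ≈ 8.96 d

y/L₀ = 1 − e^(−k_1 t) = 0.64 ⇒ e^(−k_1 t) = 0.360
t = −ln(0.360) / 0.114 = 1.022 / 0.114 = 8.962 d.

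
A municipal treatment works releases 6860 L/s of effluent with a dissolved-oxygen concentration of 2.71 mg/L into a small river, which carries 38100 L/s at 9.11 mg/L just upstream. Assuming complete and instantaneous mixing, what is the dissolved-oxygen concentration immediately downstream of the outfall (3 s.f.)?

8.13 mg/L

Flow-weighted mixing: C = (Q_r C_r + Q_w C_w)/(Q_r + Q_w)
= (38100×9.11 + 6860×2.71)/(38100 + 6860) = 365700/44960 = 8.133 mg/L.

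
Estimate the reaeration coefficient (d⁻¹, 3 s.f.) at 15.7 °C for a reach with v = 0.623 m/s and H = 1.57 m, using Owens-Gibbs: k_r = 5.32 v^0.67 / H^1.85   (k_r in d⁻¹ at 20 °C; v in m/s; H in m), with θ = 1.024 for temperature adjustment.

k_r(20) = 5.32 × 0.623^0.67 / 1.57^1.85 = 5.32 × 0.7283 / 2.304 = 1.682 d⁻¹.
k_r(15.7) = 1.682 × 1.024^(15.7−20) = 1.682 × 0.9030 = 1.519 d⁻¹.

k_r ≈ 1.52 d⁻¹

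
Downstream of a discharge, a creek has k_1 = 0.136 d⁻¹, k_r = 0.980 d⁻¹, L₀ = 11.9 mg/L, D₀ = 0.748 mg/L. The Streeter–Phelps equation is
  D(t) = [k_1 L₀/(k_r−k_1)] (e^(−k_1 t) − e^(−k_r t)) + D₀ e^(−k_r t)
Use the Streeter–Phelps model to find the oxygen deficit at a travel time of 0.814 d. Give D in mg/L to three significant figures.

k_1 L₀/(k_r−k_1) = 0.136×11.9/(0.980−0.136) = 1.618/0.8440 = 1.918 mg/L.
e^(−k_1 t) = e^(−0.136×0.8140) = 0.8952; e^(−k_r t) = e^(−0.980×0.8140) = 0.4504.
D = 1.918 × (0.8952 − 0.4504) + 0.748 × 0.4504 = 0.8530 + 0.3369 = 1.190 mg/L.

D ≈ 1.19 mg/L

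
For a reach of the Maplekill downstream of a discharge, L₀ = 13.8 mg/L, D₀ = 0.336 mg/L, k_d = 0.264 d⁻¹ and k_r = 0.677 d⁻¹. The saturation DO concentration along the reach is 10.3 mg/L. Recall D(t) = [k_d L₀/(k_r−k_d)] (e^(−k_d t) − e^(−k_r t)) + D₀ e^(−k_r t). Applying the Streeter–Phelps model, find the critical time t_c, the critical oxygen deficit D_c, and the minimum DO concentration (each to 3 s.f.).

t_c = [1/(k_r−k_d)] ln[(k_r/k_d)(1 − D₀(k_r−k_d)/(k_d L₀))]
= [1/(0.677−0.264)] ln[(0.677/0.264)(1 − 0.336×0.4130/(0.264×13.8))]
= (1/0.4130) ln[2.564 × 0.9619] = 2.421 × ln(2.467) = 2.421 × 0.9029 = 2.186 d.
D_c = (k_d/k_r) L₀ e^(−k_d t_c) = (0.264/0.677) × 13.8 × e^(−0.264×2.186) = 0.3900 × 13.8 × 0.5615 = 3.022 mg/L.
Minimum DO = C_s − D_c = 10.3 − 3.022 = 7.278 mg/L.

t_c ≈ 2.19 d; D_c ≈ 3.02 mg/L; min DO ≈ 7.28 mg/L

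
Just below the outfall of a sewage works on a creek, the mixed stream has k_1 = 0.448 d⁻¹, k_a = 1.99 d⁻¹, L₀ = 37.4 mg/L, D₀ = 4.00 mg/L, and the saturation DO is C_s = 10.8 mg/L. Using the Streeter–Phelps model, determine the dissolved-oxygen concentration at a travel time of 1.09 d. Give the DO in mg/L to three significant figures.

DO ≈ 4.92 mg/L

k_1 L₀/(k_a−k_1) = 0.448×37.4/(1.99−0.448) = 16.76/1.542 = 10.87 mg/L.
e^(−k_1 t) = e^(−0.448×1.090) = 0.6137; e^(−k_a t) = e^(−1.99×1.090) = 0.1143.
D = 10.87 × (0.6137 − 0.1143) + 4.00 × 0.1143 = 5.426 + 0.4571 = 5.883 mg/L.
DO = C_s − D = 10.8 − 5.883 = 4.917 mg/L.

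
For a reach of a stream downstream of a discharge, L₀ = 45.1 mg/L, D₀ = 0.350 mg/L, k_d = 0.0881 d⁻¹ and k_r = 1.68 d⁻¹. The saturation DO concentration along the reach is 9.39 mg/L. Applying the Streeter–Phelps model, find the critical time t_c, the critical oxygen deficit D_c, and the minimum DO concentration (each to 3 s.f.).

t_c ≈ 1.76 d; D_c ≈ 2.03 mg/L; min DO ≈ 7.36 mg/L

t_c = [1/(k_r−k_d)] ln[(k_r/k_d)(1 − D₀(k_r−k_d)/(k_d L₀))]
= [1/(1.68−0.0881)] ln[(1.68/0.0881)(1 − 0.350×1.592/(0.0881×45.1))]
= (1/1.592) ln[19.07 × 0.8598] = 0.6282 × ln(16.40) = 0.6282 × 2.797 = 1.757 d.
D_c = (k_d/k_r) L₀ e^(−k_d t_c) = (0.0881/1.68) × 45.1 × e^(−0.0881×1.757) = 0.05244 × 45.1 × 0.8566 = 2.026 mg/L.
Minimum DO = C_s − D_c = 9.39 − 2.026 = 7.364 mg/L.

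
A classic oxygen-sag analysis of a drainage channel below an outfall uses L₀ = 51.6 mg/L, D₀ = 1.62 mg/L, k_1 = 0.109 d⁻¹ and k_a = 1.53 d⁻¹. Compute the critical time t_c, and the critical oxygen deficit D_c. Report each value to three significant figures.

t_c ≈ 1.49 d; D_c ≈ 3.13 mg/L

With k_a/k_1 = 14.04 and 1 − D₀(k_a−k_1)/(k_1 L₀) = 0.5907,
t_c = ln(14.04 × 0.5907) / (1.53 − 0.109) = ln(8.292) / 1.421 = 2.115/1.421 = 1.489 d.
D_c = (k_1/k_a) L₀ e^(−k_1 t_c) = (0.109/1.53) × 51.6 × e^(−0.109×1.489) = 0.07124 × 51.6 × 0.8502 = 3.125 mg/L.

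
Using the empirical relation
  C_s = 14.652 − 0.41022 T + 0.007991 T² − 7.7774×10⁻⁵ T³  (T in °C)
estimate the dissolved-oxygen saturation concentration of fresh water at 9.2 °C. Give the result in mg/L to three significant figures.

C_s = 14.652 − 0.41022×9.2 + 0.007991×9.2² − 7.7774×10⁻⁵×9.2³ = 11.49 mg/L.

C_s ≈ 11.5 mg/L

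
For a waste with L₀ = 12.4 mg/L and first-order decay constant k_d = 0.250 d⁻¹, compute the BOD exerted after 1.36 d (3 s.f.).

y ≈ 3.57 mg/L

y_t = L₀(1 − e^(−k_d t)) = 12.4 × (1 − e^(−0.250×1.36))
= 12.4 × (1 − 0.7118) = 12.4 × 0.2882 = 3.574 mg/L.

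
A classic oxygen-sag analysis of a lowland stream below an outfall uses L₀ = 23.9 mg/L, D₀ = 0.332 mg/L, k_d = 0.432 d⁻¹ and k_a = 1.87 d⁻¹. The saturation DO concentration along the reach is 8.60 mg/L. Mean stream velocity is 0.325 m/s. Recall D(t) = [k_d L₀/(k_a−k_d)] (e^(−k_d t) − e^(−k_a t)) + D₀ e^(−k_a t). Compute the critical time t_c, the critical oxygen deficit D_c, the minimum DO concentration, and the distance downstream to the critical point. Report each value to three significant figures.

t_c ≈ 0.986 d; D_c ≈ 3.61 mg/L; min DO ≈ 4.99 mg/L; x_c ≈ 27.7 km

With k_a/k_d = 4.329 and 1 − D₀(k_a−k_d)/(k_d L₀) = 0.9538,
t_c = ln(4.329 × 0.9538) / (1.87 − 0.432) = ln(4.129) / 1.438 = 1.418/1.438 = 0.9860 d.
D_c = (k_d/k_a) L₀ e^(−k_d t_c) = (0.432/1.87) × 23.9 × e^(−0.432×0.9860) = 0.2310 × 23.9 × 0.6531 = 3.606 mg/L.
Minimum DO = C_s − D_c = 8.60 − 3.606 = 4.994 mg/L.
x_c = v t_c = 0.325 m/s × 0.9860 d × 86400 s/d = 27690 m ≈ 27.7 km.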